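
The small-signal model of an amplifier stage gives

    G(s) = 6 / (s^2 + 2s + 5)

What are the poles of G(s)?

s = -1 ± 2j

The poles are the roots of the denominator s^2 + 2s + 5 = 0.
Using the quadratic formula: s = (-2 ± √(-16))/2 = -1 ± 2j.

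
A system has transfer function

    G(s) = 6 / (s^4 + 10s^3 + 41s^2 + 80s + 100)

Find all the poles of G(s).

The poles are the roots of the denominator s^4 + 10s^3 + 41s^2 + 80s + 100 = 0.
No real roots exist; factor into two real quadratics: (s^2 + 2s + 5)(s^2 + 8s + 20) = 0.
Each quadratic gives a conjugate pair via the quadratic formula.

s = -1 + 2j, -1 - 2j, -4 + 2j, -4 - 2j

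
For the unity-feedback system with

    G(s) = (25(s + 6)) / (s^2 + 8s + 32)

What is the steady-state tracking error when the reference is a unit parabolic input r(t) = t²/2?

G(s) has no poles at the origin.
This is a Type 0 system; Ka = lim_{s→0} s^2·G(s) = 0, so the steady-state error for a parabola input is infinite.

e_ss = ∞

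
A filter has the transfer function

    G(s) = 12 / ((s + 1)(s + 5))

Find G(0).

G(0) = 12/5 ≈ 2.400

At s = 0 each factor (s + a) contributes a and each (s^2 + bs + c) contributes c.
G(0) = 12·1 / ((1) · (5)) = 12/5 = 12/5.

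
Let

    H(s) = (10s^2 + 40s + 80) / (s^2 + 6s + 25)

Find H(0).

H(0) = 16/5 ≈ 3.200

Set s = 0: H(0) = (80) / (25) = 16/5.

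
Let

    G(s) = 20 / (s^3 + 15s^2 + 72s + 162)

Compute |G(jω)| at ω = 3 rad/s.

|G(j3)| ≈ 0.1048

Substitute s = j3: numerator = 20, denominator = 27 + j189.
|G(j3)| = |20| / |27 + j189| = 20 / 190.92 ≈ 0.1048.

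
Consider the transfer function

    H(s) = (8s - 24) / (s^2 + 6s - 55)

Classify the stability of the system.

The denominator s^2 + 6s - 55 factors as (s + 11)(s - 5), giving poles at s = -11, 5.
Since the pole(s) at s = 5 lie in the right half-plane, the system is unstable.

unstable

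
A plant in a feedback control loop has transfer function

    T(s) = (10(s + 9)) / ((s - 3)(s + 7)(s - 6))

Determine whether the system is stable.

The poles can be read from the denominator factors: s = 3, -7, 6.
Since the pole(s) at s = 3, 6 lie in the right half-plane, the system is unstable.

unstable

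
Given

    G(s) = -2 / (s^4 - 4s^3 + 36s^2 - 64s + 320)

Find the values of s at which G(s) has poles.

The poles are the roots of the denominator s^4 - 4s^3 + 36s^2 - 64s + 320 = 0.
No real roots exist; factor into two real quadratics: (s^2 + 16)(s^2 - 4s + 20) = 0.
Each quadratic gives a conjugate pair via the quadratic formula.

s = ±4j, 2 ± 4j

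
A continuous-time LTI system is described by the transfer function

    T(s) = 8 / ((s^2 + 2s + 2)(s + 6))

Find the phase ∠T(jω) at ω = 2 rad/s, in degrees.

∠T(j2) ≈ -135°

At s = j2: numerator = 8, denominator = -20 + j20.
∠T = ∠num − ∠den = 0° − (135°) = -135°.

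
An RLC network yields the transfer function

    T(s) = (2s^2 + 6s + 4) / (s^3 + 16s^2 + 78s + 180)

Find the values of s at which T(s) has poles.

s = -3 + 3j, -3 - 3j, -10

The poles are the roots of the denominator s^3 + 16s^2 + 78s + 180 = 0.
Trying s = -10: the polynomial evaluates to 0, so (s + 10) is a factor.
Dividing out leaves s^2 + 6s + 18 = 0.
The quadratic formula then gives s = -3 ± 3j.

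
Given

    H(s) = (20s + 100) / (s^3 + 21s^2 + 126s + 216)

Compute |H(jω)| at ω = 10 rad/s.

|H(j10)| ≈ 0.1176

Substitute s = j10: numerator = 100 + j200, denominator = -1884 + j260.
|H(j10)| = |100 + j200| / |-1884 + j260| = 223.61 / 1901.9 ≈ 0.1176.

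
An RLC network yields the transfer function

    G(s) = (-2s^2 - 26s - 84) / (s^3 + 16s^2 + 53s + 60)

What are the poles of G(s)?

The poles are the roots of the denominator s^3 + 16s^2 + 53s + 60 = 0.
Trying s = -12: the polynomial evaluates to 0, so (s + 12) is a factor.
Dividing out leaves s^2 + 4s + 5 = 0.
The quadratic formula then gives s = -2 ± 1j.

s = -2 ± j, -12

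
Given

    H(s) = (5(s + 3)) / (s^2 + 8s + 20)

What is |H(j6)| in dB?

Substitute s = j6: numerator = 15 + j30, denominator = -16 + j48.
|H(j6)| = |15 + j30| / |-16 + j48| = 33.541 / 50.596 ≈ 0.6629.
In decibels: 20·log₁₀(0.6629) ≈ -3.57 dB.

|H(j6)|_dB ≈ -3.57 dB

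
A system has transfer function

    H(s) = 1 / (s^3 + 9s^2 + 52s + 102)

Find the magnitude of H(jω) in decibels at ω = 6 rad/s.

|H(j6)|_dB ≈ -47.7 dB

Substitute s = j6: numerator = 1, denominator = -222 + j96.
|H(j6)| = |1| / |-222 + j96| = 1 / 241.87 ≈ 0.004134.
In decibels: 20·log₁₀(0.004134) ≈ -47.7 dB.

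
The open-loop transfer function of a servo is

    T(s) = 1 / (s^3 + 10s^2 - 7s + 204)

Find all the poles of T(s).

s = 1 + 4j, 1 - 4j, -12

The poles are the roots of the denominator s^3 + 10s^2 - 7s + 204 = 0.
Trying s = -12: the polynomial evaluates to 0, so (s + 12) is a factor.
Dividing out leaves s^2 - 2s + 17 = 0.
The quadratic formula then gives s = 1 ± 4j.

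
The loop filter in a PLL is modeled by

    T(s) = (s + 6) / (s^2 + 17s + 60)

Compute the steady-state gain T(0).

T(0) = 1/10 ≈ 0.1000

Set s = 0: T(0) = (6) / (60) = 1/10.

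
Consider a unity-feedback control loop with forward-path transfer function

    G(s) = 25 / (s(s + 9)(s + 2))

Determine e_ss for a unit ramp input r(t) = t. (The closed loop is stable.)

e_ss = 0.7200

G(s) has one pole at the origin.
This is a Type 1 system. Kv = lim_{s→0} s·G(s) = 25/18.
e_ss = 1/Kv = 1/(25/18) = 18/25 ≈ 0.7200.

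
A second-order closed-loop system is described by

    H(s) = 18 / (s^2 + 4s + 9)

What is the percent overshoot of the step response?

%OS ≈ 6.02%

Comparing s^2 + 4s + 9 to s^2 + 2ζωₙs + ωₙ²: ωₙ = 3 rad/s and ζ = 4/(2·3) ≈ 0.6667.
%OS = 100·exp(−πζ/√(1−ζ²)) = 100·exp(−π·0.6667/√(1−0.6667²)) ≈ 6.02%.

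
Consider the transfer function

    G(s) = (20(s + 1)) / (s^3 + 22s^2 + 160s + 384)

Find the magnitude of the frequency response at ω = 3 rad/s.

Substitute s = j3: numerator = 20 + j60, denominator = 186 + j453.
|G(j3)| = |20 + j60| / |186 + j453| = 63.246 / 489.70 ≈ 0.1292.

|G(j3)| ≈ 0.1292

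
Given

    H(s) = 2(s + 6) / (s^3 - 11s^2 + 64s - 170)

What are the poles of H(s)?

s = 3 ± 5j, 5

The poles are the roots of the denominator s^3 - 11s^2 + 64s - 170 = 0.
Trying s = 5: the polynomial evaluates to 0, so (s - 5) is a factor.
Dividing out leaves s^2 - 6s + 34 = 0.
The quadratic formula then gives s = 3 ± 5j.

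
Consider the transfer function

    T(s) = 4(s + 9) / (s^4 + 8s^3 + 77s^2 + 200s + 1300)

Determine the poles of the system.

s = 5j, -5j, -4 + 6j, -4 - 6j

The poles are the roots of the denominator s^4 + 8s^3 + 77s^2 + 200s + 1300 = 0.
No real roots exist; factor into two real quadratics: (s^2 + 25)(s^2 + 8s + 52) = 0.
Each quadratic gives a conjugate pair via the quadratic formula.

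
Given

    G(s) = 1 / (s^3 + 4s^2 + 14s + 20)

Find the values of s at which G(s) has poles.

s = -1 + 3j, -1 - 3j, -2

The poles are the roots of the denominator s^3 + 4s^2 + 14s + 20 = 0.
Trying s = -2: the polynomial evaluates to 0, so (s + 2) is a factor.
Dividing out leaves s^2 + 2s + 10 = 0.
The quadratic formula then gives s = -1 ± 3j.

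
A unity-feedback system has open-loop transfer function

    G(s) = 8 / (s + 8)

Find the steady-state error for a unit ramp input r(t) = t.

G(s) has no poles at the origin.
This is a Type 0 system; Kv = lim_{s→0} s·G(s) = 0, so the steady-state error for a ramp input is infinite.

e_ss = ∞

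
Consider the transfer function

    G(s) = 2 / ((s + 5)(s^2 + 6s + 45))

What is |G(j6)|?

|G(j6)| ≈ 0.006901

Substitute s = j6: numerator = 2, denominator = -171 + j234.
|G(j6)| = |2| / |-171 + j234| = 2 / 289.82 ≈ 0.006901.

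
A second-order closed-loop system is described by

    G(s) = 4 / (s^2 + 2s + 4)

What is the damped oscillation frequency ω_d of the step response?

Comparing s^2 + 2s + 4 to s^2 + 2ζωₙs + ωₙ²: ωₙ = 2 rad/s and ζ = 2/(2·2) = 0.5.
ζωₙ = 2/2 = 1, so ω_d = ωₙ√(1−ζ²) = √(ωₙ² − (ζωₙ)²) = √(4 − 1²) = √3 ≈ 1.732 rad/s.

ω_d ≈ 1.732 rad/s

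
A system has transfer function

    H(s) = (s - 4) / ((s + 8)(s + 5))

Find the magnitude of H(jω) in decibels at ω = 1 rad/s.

|H(j1)|_dB ≈ -20.0 dB

Substitute s = j1: numerator = -4 + j1, denominator = 39 + j13.
|H(j1)| = |-4 + j1| / |39 + j13| = 4.1231 / 41.110 ≈ 0.1003.
In decibels: 20·log₁₀(0.1003) ≈ -20.0 dB.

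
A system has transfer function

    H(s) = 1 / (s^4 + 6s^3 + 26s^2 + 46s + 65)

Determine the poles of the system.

The poles are the roots of the denominator s^4 + 6s^3 + 26s^2 + 46s + 65 = 0.
No real roots exist; factor into two real quadratics: (s^2 + 2s + 5)(s^2 + 4s + 13) = 0.
Each quadratic gives a conjugate pair via the quadratic formula.

s = -1 ± 2j, -2 ± 3j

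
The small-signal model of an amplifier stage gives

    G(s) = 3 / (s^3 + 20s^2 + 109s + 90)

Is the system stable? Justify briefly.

The denominator s^3 + 20s^2 + 109s + 90 factors as (s + 10)(s + 1)(s + 9), giving poles at s = -10, -1, -9.
Since all poles lie strictly in the left half-plane, the system is stable.

stable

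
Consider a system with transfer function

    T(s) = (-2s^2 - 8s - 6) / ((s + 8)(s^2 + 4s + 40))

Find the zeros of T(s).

s = -1, -3

Set the numerator to zero: -2s^2 - 8s - 6 = 0, i.e. -2·(s^2 + 4s + 3) = 0.
Factoring: (s + 1)(s + 3) = 0.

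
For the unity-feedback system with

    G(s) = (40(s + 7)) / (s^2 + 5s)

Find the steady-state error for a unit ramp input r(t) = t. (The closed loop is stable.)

G(s) has one pole at the origin.
This is a Type 1 system. Kv = lim_{s→0} s·G(s) = 280/5 = 56.
e_ss = 1/Kv = 1/(56) = 1/56 ≈ 0.01786.

e_ss = 0.01786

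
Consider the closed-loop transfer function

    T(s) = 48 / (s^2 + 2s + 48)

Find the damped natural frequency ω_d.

ω_d ≈ 6.856 rad/s

Comparing s^2 + 2s + 48 to s^2 + 2ζωₙs + ωₙ²: ωₙ = √48 ≈ 6.928 rad/s and ζ = 2/(2·√48) ≈ 0.1443.
ζωₙ = 2/2 = 1, so ω_d = ωₙ√(1−ζ²) = √(ωₙ² − (ζωₙ)²) = √(48 − 1²) = √47 ≈ 6.856 rad/s.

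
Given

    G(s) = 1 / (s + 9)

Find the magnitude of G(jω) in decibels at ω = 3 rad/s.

|G(j3)|_dB ≈ -19.5 dB

Substitute s = j3: numerator = 1, denominator = 9 + j3.
|G(j3)| = |1| / |9 + j3| = 1 / 9.4868 ≈ 0.1054.
In decibels: 20·log₁₀(0.1054) ≈ -19.5 dB.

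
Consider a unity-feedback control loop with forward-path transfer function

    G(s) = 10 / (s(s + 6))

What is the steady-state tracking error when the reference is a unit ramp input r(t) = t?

e_ss = 0.6000

G(s) has one pole at the origin.
This is a Type 1 system. Kv = lim_{s→0} s·G(s) = 10/6 = 5/3.
e_ss = 1/Kv = 1/(5/3) = 3/5 ≈ 0.6000.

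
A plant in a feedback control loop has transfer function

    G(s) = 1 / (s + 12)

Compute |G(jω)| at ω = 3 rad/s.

Substitute s = j3: numerator = 1, denominator = 12 + j3.
|G(j3)| = |1| / |12 + j3| = 1 / 12.369 ≈ 0.08085.

|G(j3)| ≈ 0.08085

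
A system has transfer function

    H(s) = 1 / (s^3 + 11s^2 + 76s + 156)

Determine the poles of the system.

s = -4 + 6j, -4 - 6j, -3

The poles are the roots of the denominator s^3 + 11s^2 + 76s + 156 = 0.
Trying s = -3: the polynomial evaluates to 0, so (s + 3) is a factor.
Dividing out leaves s^2 + 8s + 52 = 0.
The quadratic formula then gives s = -4 ± 6j.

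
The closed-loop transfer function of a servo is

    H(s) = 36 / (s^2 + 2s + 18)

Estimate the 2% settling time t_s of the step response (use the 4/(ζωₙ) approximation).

Comparing s^2 + 2s + 18 to s^2 + 2ζωₙs + ωₙ²: ωₙ = √18 ≈ 4.243 rad/s and ζ = 2/(2·√18) ≈ 0.2357.
ζωₙ = 2/2 = 1, so t_s ≈ 4/(ζωₙ) = 4/1 = 4 s.

t_s ≈ 4 s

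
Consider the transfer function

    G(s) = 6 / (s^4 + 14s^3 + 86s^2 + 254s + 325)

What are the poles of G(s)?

s = -4 ± 3j, -3 ± 2j

The poles are the roots of the denominator s^4 + 14s^3 + 86s^2 + 254s + 325 = 0.
No real roots exist; factor into two real quadratics: (s^2 + 8s + 25)(s^2 + 6s + 13) = 0.
Each quadratic gives a conjugate pair via the quadratic formula.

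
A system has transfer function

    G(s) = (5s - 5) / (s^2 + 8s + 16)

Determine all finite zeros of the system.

Set the numerator to zero: 5s - 5 = 0, i.e. 5·(s - 1) = 0.
So s = 1.

s = 1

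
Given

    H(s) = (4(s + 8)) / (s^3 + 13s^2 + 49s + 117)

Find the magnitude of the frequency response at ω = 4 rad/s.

Substitute s = j4: numerator = 32 + j16, denominator = -91 + j132.
|H(j4)| = |32 + j16| / |-91 + j132| = 35.777 / 160.33 ≈ 0.2231.

|H(j4)| ≈ 0.2231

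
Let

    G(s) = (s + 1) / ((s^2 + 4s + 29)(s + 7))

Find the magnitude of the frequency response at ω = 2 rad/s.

|G(j2)| ≈ 0.01170

Substitute s = j2: numerator = 1 + j2, denominator = 159 + j106.
|G(j2)| = |1 + j2| / |159 + j106| = 2.2361 / 191.09 ≈ 0.01170.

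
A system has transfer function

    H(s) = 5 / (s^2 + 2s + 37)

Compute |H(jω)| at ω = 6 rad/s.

|H(j6)| ≈ 0.4152

Substitute s = j6: numerator = 5, denominator = 1 + j12.
|H(j6)| = |5| / |1 + j12| = 5 / 12.042 ≈ 0.4152.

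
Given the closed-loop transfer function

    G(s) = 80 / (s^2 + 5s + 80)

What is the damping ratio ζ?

Compare the denominator to the standard form s^2 + 2ζωₙs + ωₙ².
ωₙ² = 80, so ωₙ = √80 ≈ 8.944 rad/s.
2ζωₙ = 5, so ζ = 5/(2·√80) ≈ 0.2795.

ζ ≈ 0.2795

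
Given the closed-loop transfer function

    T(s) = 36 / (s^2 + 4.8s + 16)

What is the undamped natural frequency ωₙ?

ωₙ = 4 rad/s

Compare the denominator to the standard form s^2 + 2ζωₙs + ωₙ².
ωₙ² = 16, so ωₙ = 4 rad/s.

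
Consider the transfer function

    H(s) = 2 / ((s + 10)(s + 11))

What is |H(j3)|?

|H(j3)| ≈ 0.01680

Substitute s = j3: numerator = 2, denominator = 101 + j63.
|H(j3)| = |2| / |101 + j63| = 2 / 119.04 ≈ 0.01680.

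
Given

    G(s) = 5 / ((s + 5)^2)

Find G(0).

Set s = 0: G(0) = (5) / (25) = 1/5.

G(0) = 1/5 ≈ 0.2000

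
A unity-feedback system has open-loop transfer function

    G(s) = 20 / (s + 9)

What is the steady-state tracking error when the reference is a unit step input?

G(s) has no poles at the origin.
This is a Type 0 system. Kp = lim_{s→0} G(s) = 20/9.
e_ss = 1/(1 + Kp) = 1/(1 + 20/9) = 9/29 ≈ 0.3103.

e_ss = 0.3103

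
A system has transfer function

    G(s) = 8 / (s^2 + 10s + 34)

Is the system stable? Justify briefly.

stable

The denominator s^2 + 10s + 34 factors as (s^2 + 10s + 34), giving poles at s = -5 + 3j, -5 - 3j.
Since all poles lie strictly in the left half-plane, the system is stable.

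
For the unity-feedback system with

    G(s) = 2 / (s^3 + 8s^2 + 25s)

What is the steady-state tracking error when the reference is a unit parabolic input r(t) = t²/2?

G(s) has one pole at the origin.
This is a Type 1 system; Ka = lim_{s→0} s^2·G(s) = 0, so the steady-state error for a parabola input is infinite.

e_ss = ∞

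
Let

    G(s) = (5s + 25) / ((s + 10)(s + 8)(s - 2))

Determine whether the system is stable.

The poles can be read from the denominator factors: s = -10, -8, 2.
Since the pole(s) at s = 2 lie in the right half-plane, the system is unstable.

unstable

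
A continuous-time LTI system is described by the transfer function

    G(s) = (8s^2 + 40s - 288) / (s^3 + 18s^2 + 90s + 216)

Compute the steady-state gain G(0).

Set s = 0: G(0) = (-288) / (216) = -4/3.

G(0) = -4/3 ≈ -1.333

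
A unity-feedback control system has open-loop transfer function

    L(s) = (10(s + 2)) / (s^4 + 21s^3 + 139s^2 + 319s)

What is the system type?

Type 1

The denominator has 1 factor of s at the origin (free integrator), so this is a Type 1 system.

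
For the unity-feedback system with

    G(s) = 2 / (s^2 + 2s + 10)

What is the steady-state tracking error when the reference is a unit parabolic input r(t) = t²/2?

e_ss = ∞

G(s) has no poles at the origin.
This is a Type 0 system; Ka = lim_{s→0} s^2·G(s) = 0, so the steady-state error for a parabola input is infinite.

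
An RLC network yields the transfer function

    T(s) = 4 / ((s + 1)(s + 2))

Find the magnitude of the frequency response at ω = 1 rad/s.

Substitute s = j1: numerator = 4, denominator = 1 + j3.
|T(j1)| = |4| / |1 + j3| = 4 / 3.1623 ≈ 1.265.

|T(j1)| ≈ 1.265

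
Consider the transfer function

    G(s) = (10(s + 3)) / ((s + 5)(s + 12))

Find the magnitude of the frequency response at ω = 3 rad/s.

Substitute s = j3: numerator = 30 + j30, denominator = 51 + j51.
|G(j3)| = |30 + j30| / |51 + j51| = 42.426 / 72.125 ≈ 0.5882.

|G(j3)| ≈ 0.5882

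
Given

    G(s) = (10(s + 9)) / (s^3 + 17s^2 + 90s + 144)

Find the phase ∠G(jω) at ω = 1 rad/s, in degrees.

At s = j1: numerator = 90 + j10, denominator = 127 + j89.
∠G = ∠num − ∠den = 6.3402° − (35.022°) = -28.68°.

∠G(j1) ≈ -28.68°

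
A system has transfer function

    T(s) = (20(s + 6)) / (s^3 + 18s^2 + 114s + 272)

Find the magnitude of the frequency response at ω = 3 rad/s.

Substitute s = j3: numerator = 120 + j60, denominator = 110 + j315.
|T(j3)| = |120 + j60| / |110 + j315| = 134.16 / 333.65 ≈ 0.4021.

|T(j3)| ≈ 0.4021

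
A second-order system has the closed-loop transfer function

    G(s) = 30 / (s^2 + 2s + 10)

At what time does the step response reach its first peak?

t_p ≈ 1.047 s

Comparing s^2 + 2s + 10 to s^2 + 2ζωₙs + ωₙ²: ωₙ = √10 ≈ 3.162 rad/s and ζ = 2/(2·√10) ≈ 0.3162.
ζωₙ = 2/2 = 1, so ω_d = ωₙ√(1−ζ²) = √(ωₙ² − (ζωₙ)²) = √(10 − 1²) = √9 = 3 rad/s.
t_p = π/ω_d = π/3 ≈ 1.047 s.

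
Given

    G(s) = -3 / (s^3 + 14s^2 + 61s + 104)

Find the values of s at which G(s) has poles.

The poles are the roots of the denominator s^3 + 14s^2 + 61s + 104 = 0.
Trying s = -8: the polynomial evaluates to 0, so (s + 8) is a factor.
Dividing out leaves s^2 + 6s + 13 = 0.
The quadratic formula then gives s = -3 ± 2j.

s = -3 ± 2j, -8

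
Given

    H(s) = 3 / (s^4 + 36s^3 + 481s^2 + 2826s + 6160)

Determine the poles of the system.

s = -7, -8, -10, -11

The poles are the roots of the denominator s^4 + 36s^3 + 481s^2 + 2826s + 6160 = 0.
Trying s = -7: the polynomial evaluates to 0, so (s + 7) is a factor.
Dividing out leaves s^3 + 29s^2 + 278s + 880 = 0.
This factors further as (s + 8)(s + 10)(s + 11) = 0.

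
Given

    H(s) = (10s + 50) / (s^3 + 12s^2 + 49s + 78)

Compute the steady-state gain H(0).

H(0) = 25/39 ≈ 0.6410

Set s = 0: H(0) = (50) / (78) = 25/39.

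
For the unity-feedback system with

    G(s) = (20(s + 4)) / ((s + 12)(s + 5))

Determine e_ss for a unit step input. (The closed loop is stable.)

e_ss = 0.4286

G(s) has no poles at the origin.
This is a Type 0 system. Kp = lim_{s→0} G(s) = 80/60 = 4/3.
e_ss = 1/(1 + Kp) = 1/(1 + 4/3) = 3/7 ≈ 0.4286.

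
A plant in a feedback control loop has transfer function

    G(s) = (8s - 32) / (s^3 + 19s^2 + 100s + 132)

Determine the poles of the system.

s = -6, -2, -11

The poles are the roots of the denominator s^3 + 19s^2 + 100s + 132 = 0.
Trying s = -6: the polynomial evaluates to 0, so (s + 6) is a factor.
Dividing out leaves s^2 + 13s + 22 = 0.
Factoring the quadratic: (s + 2)(s + 11) = 0.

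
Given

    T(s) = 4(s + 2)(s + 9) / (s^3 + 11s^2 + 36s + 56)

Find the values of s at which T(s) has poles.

The poles are the roots of the denominator s^3 + 11s^2 + 36s + 56 = 0.
Trying s = -7: the polynomial evaluates to 0, so (s + 7) is a factor.
Dividing out leaves s^2 + 4s + 8 = 0.
The quadratic formula then gives s = -2 ± 2j.

s = -2 ± 2j, -7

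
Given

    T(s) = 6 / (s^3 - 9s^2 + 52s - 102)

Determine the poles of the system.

s = 3 ± 5j, 3

The poles are the roots of the denominator s^3 - 9s^2 + 52s - 102 = 0.
Trying s = 3: the polynomial evaluates to 0, so (s - 3) is a factor.
Dividing out leaves s^2 - 6s + 34 = 0.
The quadratic formula then gives s = 3 ± 5j.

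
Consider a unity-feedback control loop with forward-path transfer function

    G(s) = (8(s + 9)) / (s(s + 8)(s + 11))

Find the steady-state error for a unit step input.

G(s) has one pole at the origin.
This is a Type 1 system; for a step input the steady-state error is zero.

e_ss = 0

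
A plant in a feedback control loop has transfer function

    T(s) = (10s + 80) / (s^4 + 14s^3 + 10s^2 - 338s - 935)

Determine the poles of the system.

s = -4 + j, -4 - j, 5, -11

The poles are the roots of the denominator s^4 + 14s^3 + 10s^2 - 338s - 935 = 0.
Trying s = 5: the polynomial evaluates to 0, so (s - 5) is a factor.
Dividing out leaves s^3 + 19s^2 + 105s + 187 = 0.
This factors further as (s^2 + 8s + 17)(s + 11) = 0.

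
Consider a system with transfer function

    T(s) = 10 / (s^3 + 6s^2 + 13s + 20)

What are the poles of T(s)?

s = -1 + 2j, -1 - 2j, -4

The poles are the roots of the denominator s^3 + 6s^2 + 13s + 20 = 0.
Trying s = -4: the polynomial evaluates to 0, so (s + 4) is a factor.
Dividing out leaves s^2 + 2s + 5 = 0.
The quadratic formula then gives s = -1 ± 2j.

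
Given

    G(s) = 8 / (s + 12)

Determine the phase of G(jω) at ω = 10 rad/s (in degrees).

At s = j10: numerator = 8, denominator = 12 + j10.
∠G = ∠num − ∠den = 0° − (39.806°) = -39.81°.

∠G(j10) ≈ -39.81°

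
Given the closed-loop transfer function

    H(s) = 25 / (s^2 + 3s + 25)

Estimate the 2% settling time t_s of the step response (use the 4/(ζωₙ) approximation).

Comparing s^2 + 3s + 25 to s^2 + 2ζωₙs + ωₙ²: ωₙ = 5 rad/s and ζ = 3/(2·5) = 0.3.
ζωₙ = 3/2 = 1.5, so t_s ≈ 4/(ζωₙ) = 4/1.5 ≈ 2.667 s.

t_s ≈ 2.667 s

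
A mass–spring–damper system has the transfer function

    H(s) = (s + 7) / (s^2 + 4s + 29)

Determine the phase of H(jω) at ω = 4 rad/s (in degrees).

At s = j4: numerator = 7 + j4, denominator = 13 + j16.
∠H = ∠num − ∠den = 29.745° − (50.906°) = -21.16°.

∠H(j4) ≈ -21.16°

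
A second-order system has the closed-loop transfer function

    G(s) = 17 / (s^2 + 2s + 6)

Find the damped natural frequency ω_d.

Comparing s^2 + 2s + 6 to s^2 + 2ζωₙs + ωₙ²: ωₙ = √6 ≈ 2.449 rad/s and ζ = 2/(2·√6) ≈ 0.4082.
ζωₙ = 2/2 = 1, so ω_d = ωₙ√(1−ζ²) = √(ωₙ² − (ζωₙ)²) = √(6 − 1²) = √5 ≈ 2.236 rad/s.

ω_d ≈ 2.236 rad/s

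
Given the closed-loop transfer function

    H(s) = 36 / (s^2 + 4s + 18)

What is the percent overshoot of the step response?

%OS ≈ 18.7%

Comparing s^2 + 4s + 18 to s^2 + 2ζωₙs + ωₙ²: ωₙ = √18 ≈ 4.243 rad/s and ζ = 4/(2·√18) ≈ 0.4714.
%OS = 100·exp(−πζ/√(1−ζ²)) = 100·exp(−π·0.4714/√(1−0.4714²)) ≈ 18.7%.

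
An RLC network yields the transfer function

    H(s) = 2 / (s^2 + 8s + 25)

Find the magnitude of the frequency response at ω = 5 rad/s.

Substitute s = j5: numerator = 2, denominator = j40.
|H(j5)| = |2| / |j40| = 2 / 40 = 0.05000.

|H(j5)| = 0.05000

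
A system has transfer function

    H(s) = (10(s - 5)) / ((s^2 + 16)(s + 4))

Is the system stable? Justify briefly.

marginally stable

The poles can be read from the denominator factors: s = ±4j, -4.
Since the simple pole(s) at s = ±4j lie on the jω-axis with none in the right half-plane, the system is marginally stable.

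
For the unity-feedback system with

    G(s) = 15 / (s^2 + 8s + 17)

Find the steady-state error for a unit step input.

G(s) has no poles at the origin.
This is a Type 0 system. Kp = lim_{s→0} G(s) = 15/17.
e_ss = 1/(1 + Kp) = 1/(1 + 15/17) = 17/32 ≈ 0.5312.

e_ss = 0.5312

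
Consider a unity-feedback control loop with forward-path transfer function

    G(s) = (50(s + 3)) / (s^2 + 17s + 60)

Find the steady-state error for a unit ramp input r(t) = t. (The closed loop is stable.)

e_ss = ∞

G(s) has no poles at the origin.
This is a Type 0 system; Kv = lim_{s→0} s·G(s) = 0, so the steady-state error for a ramp input is infinite.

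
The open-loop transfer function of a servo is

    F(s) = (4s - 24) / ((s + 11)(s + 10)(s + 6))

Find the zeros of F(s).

s = 6

Set the numerator to zero: 4s - 24 = 0, i.e. 4·(s - 6) = 0.
So s = 6.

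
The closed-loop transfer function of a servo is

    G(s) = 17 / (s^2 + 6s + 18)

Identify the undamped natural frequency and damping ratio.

Compare the denominator to the standard form s^2 + 2ζωₙs + ωₙ².
ωₙ² = 18, so ωₙ = √18 ≈ 4.243 rad/s.
2ζωₙ = 6, so ζ = 6/(2·√18) ≈ 0.7071.

ωₙ ≈ 4.243 rad/s, ζ ≈ 0.7071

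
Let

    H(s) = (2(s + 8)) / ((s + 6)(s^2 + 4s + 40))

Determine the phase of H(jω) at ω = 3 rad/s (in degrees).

∠H(j3) ≈ -27.17°

At s = j3: numerator = 16 + j6, denominator = 150 + j165.
∠H = ∠num − ∠den = 20.556° − (47.726°) = -27.17°.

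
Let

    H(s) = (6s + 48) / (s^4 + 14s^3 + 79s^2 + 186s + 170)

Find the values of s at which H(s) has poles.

s = -2 + j, -2 - j, -5 + 3j, -5 - 3j

The poles are the roots of the denominator s^4 + 14s^3 + 79s^2 + 186s + 170 = 0.
No real roots exist; factor into two real quadratics: (s^2 + 4s + 5)(s^2 + 10s + 34) = 0.
Each quadratic gives a conjugate pair via the quadratic formula.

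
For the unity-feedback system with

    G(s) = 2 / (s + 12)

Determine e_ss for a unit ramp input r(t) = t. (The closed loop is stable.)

G(s) has no poles at the origin.
This is a Type 0 system; Kv = lim_{s→0} s·G(s) = 0, so the steady-state error for a ramp input is infinite.

e_ss = ∞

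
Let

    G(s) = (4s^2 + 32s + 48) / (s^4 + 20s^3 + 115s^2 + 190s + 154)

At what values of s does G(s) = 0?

s = -2, -6

Set the numerator to zero: 4s^2 + 32s + 48 = 0, i.e. 4·(s^2 + 8s + 12) = 0.
Factoring: (s + 2)(s + 6) = 0.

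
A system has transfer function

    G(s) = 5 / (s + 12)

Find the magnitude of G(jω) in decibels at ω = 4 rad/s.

|G(j4)|_dB ≈ -8.06 dB

Substitute s = j4: numerator = 5, denominator = 12 + j4.
|G(j4)| = |5| / |12 + j4| = 5 / 12.649 ≈ 0.3953.
In decibels: 20·log₁₀(0.3953) ≈ -8.06 dB.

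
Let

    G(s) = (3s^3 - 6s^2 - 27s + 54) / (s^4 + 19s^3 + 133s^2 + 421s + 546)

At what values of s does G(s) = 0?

s = 2, -3, 3

Set the numerator to zero: 3s^3 - 6s^2 - 27s + 54 = 0, i.e. 3·(s^3 - 2s^2 - 9s + 18) = 0.
Factoring: (s - 2)(s + 3)(s - 3) = 0.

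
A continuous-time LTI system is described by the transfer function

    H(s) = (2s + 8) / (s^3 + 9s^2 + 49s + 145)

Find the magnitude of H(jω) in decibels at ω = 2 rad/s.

Substitute s = j2: numerator = 8 + j4, denominator = 109 + j90.
|H(j2)| = |8 + j4| / |109 + j90| = 8.9443 / 141.35 ≈ 0.06328.
In decibels: 20·log₁₀(0.06328) ≈ -24.0 dB.

|H(j2)|_dB ≈ -24.0 dB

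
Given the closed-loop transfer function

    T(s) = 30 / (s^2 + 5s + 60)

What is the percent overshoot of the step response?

Comparing s^2 + 5s + 60 to s^2 + 2ζωₙs + ωₙ²: ωₙ = √60 ≈ 7.746 rad/s and ζ = 5/(2·√60) ≈ 0.3227.
%OS = 100·exp(−πζ/√(1−ζ²)) = 100·exp(−π·0.3227/√(1−0.3227²)) ≈ 34.3%.

%OS ≈ 34.3%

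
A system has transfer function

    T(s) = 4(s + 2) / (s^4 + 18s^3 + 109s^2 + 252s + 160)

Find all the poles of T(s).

s = -1, -4, -8, -5

The poles are the roots of the denominator s^4 + 18s^3 + 109s^2 + 252s + 160 = 0.
Trying s = -1: the polynomial evaluates to 0, so (s + 1) is a factor.
Dividing out leaves s^3 + 17s^2 + 92s + 160 = 0.
This factors further as (s + 4)(s + 8)(s + 5) = 0.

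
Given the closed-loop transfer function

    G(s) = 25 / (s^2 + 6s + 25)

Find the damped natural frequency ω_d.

ω_d = 4 rad/s

Comparing s^2 + 6s + 25 to s^2 + 2ζωₙs + ωₙ²: ωₙ = 5 rad/s and ζ = 6/(2·5) = 0.6.
ζωₙ = 6/2 = 3, so ω_d = ωₙ√(1−ζ²) = √(ωₙ² − (ζωₙ)²) = √(25 − 3²) = √16 = 4 rad/s.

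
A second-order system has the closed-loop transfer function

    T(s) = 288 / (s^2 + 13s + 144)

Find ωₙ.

ωₙ = 12 rad/s

Compare the denominator to the standard form s^2 + 2ζωₙs + ωₙ².
ωₙ² = 144, so ωₙ = 12 rad/s.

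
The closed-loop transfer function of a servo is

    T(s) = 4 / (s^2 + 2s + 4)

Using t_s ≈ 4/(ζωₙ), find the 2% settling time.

t_s ≈ 4 s

Comparing s^2 + 2s + 4 to s^2 + 2ζωₙs + ωₙ²: ωₙ = 2 rad/s and ζ = 2/(2·2) = 0.5.
ζωₙ = 2/2 = 1, so t_s ≈ 4/(ζωₙ) = 4/1 = 4 s.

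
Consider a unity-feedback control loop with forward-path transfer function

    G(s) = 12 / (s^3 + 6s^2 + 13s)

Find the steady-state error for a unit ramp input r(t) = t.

G(s) has one pole at the origin.
This is a Type 1 system. Kv = lim_{s→0} s·G(s) = 12/13.
e_ss = 1/Kv = 1/(12/13) = 13/12 ≈ 1.083.

e_ss = 1.083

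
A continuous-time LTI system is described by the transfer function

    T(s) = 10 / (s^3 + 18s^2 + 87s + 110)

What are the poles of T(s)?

The poles are the roots of the denominator s^3 + 18s^2 + 87s + 110 = 0.
Trying s = -2: the polynomial evaluates to 0, so (s + 2) is a factor.
Dividing out leaves s^2 + 16s + 55 = 0.
Factoring the quadratic: (s + 11)(s + 5) = 0.

s = -2, -11, -5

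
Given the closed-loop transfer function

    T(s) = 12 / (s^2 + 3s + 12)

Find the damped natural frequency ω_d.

ω_d ≈ 3.122 rad/s

Comparing s^2 + 3s + 12 to s^2 + 2ζωₙs + ωₙ²: ωₙ = √12 ≈ 3.464 rad/s and ζ = 3/(2·√12) ≈ 0.4330.
ζωₙ = 3/2 = 1.5, so ω_d = ωₙ√(1−ζ²) = √(ωₙ² − (ζωₙ)²) = √(12 − 1.5²) = √9.75 ≈ 3.122 rad/s.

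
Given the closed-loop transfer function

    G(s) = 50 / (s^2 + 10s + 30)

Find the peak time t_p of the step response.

Comparing s^2 + 10s + 30 to s^2 + 2ζωₙs + ωₙ²: ωₙ = √30 ≈ 5.477 rad/s and ζ = 10/(2·√30) ≈ 0.9129.
ζωₙ = 10/2 = 5, so ω_d = ωₙ√(1−ζ²) = √(ωₙ² − (ζωₙ)²) = √(30 − 5²) = √5 ≈ 2.236 rad/s.
t_p = π/ω_d = π/2.236 ≈ 1.405 s.

t_p ≈ 1.405 s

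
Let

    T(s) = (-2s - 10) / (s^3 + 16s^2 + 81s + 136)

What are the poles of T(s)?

The poles are the roots of the denominator s^3 + 16s^2 + 81s + 136 = 0.
Trying s = -8: the polynomial evaluates to 0, so (s + 8) is a factor.
Dividing out leaves s^2 + 8s + 17 = 0.
The quadratic formula then gives s = -4 ± 1j.

s = -4 + j, -4 - j, -8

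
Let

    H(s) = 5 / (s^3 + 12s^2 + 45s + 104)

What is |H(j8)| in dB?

|H(j8)|_dB ≈ -42.7 dB

Substitute s = j8: numerator = 5, denominator = -664 - j152.
|H(j8)| = |5| / |-664 - j152| = 5 / 681.18 ≈ 0.007340.
In decibels: 20·log₁₀(0.007340) ≈ -42.7 dB.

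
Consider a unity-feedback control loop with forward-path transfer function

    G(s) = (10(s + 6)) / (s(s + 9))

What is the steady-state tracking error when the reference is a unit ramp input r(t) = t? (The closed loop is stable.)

G(s) has one pole at the origin.
This is a Type 1 system. Kv = lim_{s→0} s·G(s) = 60/9 = 20/3.
e_ss = 1/Kv = 1/(20/3) = 3/20 ≈ 0.1500.

e_ss = 0.1500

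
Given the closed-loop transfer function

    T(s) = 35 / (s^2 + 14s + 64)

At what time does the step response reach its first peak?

t_p ≈ 0.8112 s

Comparing s^2 + 14s + 64 to s^2 + 2ζωₙs + ωₙ²: ωₙ = 8 rad/s and ζ = 14/(2·8) = 0.875.
ζωₙ = 14/2 = 7, so ω_d = ωₙ√(1−ζ²) = √(ωₙ² − (ζωₙ)²) = √(64 − 7²) = √15 ≈ 3.873 rad/s.
t_p = π/ω_d = π/3.873 ≈ 0.8112 s.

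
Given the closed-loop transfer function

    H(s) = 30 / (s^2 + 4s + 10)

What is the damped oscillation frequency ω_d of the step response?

ω_d ≈ 2.449 rad/s

Comparing s^2 + 4s + 10 to s^2 + 2ζωₙs + ωₙ²: ωₙ = √10 ≈ 3.162 rad/s and ζ = 4/(2·√10) ≈ 0.6325.
ζωₙ = 4/2 = 2, so ω_d = ωₙ√(1−ζ²) = √(ωₙ² − (ζωₙ)²) = √(10 − 2²) = √6 ≈ 2.449 rad/s.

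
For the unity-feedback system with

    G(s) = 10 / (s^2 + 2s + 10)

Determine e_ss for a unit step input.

e_ss = 0.5000

G(s) has no poles at the origin.
This is a Type 0 system. Kp = lim_{s→0} G(s) = 10/10 = 1.
e_ss = 1/(1 + Kp) = 1/(1 + 1) = 1/2 ≈ 0.5000.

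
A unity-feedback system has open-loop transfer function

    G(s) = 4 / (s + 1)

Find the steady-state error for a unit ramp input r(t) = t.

e_ss = ∞

G(s) has no poles at the origin.
This is a Type 0 system; Kv = lim_{s→0} s·G(s) = 0, so the steady-state error for a ramp input is infinite.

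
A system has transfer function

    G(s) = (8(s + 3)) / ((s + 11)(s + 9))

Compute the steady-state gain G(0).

G(0) = 8/33 ≈ 0.2424

At s = 0 each factor (s + a) contributes a and each (s^2 + bs + c) contributes c.
G(0) = 8·(3) / ((11) · (9)) = 24/99 = 8/33.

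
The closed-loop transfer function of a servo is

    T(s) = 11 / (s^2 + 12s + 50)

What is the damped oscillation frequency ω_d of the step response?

Comparing s^2 + 12s + 50 to s^2 + 2ζωₙs + ωₙ²: ωₙ = √50 ≈ 7.071 rad/s and ζ = 12/(2·√50) ≈ 0.8485.
ζωₙ = 12/2 = 6, so ω_d = ωₙ√(1−ζ²) = √(ωₙ² − (ζωₙ)²) = √(50 − 6²) = √14 ≈ 3.742 rad/s.

ω_d ≈ 3.742 rad/s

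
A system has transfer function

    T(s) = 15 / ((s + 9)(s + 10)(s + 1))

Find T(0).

T(0) = 1/6 ≈ 0.1667

At s = 0 each factor (s + a) contributes a and each (s^2 + bs + c) contributes c.
T(0) = 15·1 / ((9) · (10) · (1)) = 15/90 = 1/6.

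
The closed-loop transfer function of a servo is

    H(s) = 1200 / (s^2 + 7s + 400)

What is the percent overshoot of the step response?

Comparing s^2 + 7s + 400 to s^2 + 2ζωₙs + ωₙ²: ωₙ = 20 rad/s and ζ = 7/(2·20) = 0.175.
%OS = 100·exp(−πζ/√(1−ζ²)) = 100·exp(−π·0.175/√(1−0.175²)) ≈ 57.2%.

%OS ≈ 57.2%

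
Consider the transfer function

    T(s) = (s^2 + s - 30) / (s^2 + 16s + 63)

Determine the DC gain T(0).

Set s = 0: T(0) = (-30) / (63) = -10/21.

T(0) = -10/21 ≈ -0.4762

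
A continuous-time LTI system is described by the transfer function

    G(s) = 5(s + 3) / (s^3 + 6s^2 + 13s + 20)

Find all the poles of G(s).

The poles are the roots of the denominator s^3 + 6s^2 + 13s + 20 = 0.
Trying s = -4: the polynomial evaluates to 0, so (s + 4) is a factor.
Dividing out leaves s^2 + 2s + 5 = 0.
The quadratic formula then gives s = -1 ± 2j.

s = -1 + 2j, -1 - 2j, -4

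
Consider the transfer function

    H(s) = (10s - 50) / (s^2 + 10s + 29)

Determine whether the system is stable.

stable

The poles can be read from the denominator factors: s = -5 + 2j, -5 - 2j.
Since all poles lie strictly in the left half-plane, the system is stable.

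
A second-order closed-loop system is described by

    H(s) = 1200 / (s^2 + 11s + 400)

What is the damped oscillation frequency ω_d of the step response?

ω_d ≈ 19.23 rad/s

Comparing s^2 + 11s + 400 to s^2 + 2ζωₙs + ωₙ²: ωₙ = 20 rad/s and ζ = 11/(2·20) = 0.275.
ζωₙ = 11/2 = 5.5, so ω_d = ωₙ√(1−ζ²) = √(ωₙ² − (ζωₙ)²) = √(400 − 5.5²) = √369.75 ≈ 19.23 rad/s.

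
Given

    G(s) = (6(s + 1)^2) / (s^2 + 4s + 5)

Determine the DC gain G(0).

G(0) = 6/5 ≈ 1.200

At s = 0 each factor (s + a) contributes a and each (s^2 + bs + c) contributes c.
G(0) = 6·(1) · (1) / ((5)) = 6/5 = 6/5.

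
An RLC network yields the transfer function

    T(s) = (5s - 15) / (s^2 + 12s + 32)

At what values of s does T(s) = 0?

s = 3

Set the numerator to zero: 5s - 15 = 0, i.e. 5·(s - 3) = 0.
So s = 3.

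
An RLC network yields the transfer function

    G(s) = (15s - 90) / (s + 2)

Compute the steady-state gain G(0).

Set s = 0: G(0) = (-90) / (2) = -45.

G(0) = -45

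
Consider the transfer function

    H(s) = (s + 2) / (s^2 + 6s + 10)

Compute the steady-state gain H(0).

At s = 0 each factor (s + a) contributes a and each (s^2 + bs + c) contributes c.
H(0) = 1·(2) / ((10)) = 2/10 = 1/5.

H(0) = 1/5 ≈ 0.2000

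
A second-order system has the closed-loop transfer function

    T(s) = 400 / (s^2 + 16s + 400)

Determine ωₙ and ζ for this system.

ωₙ = 20 rad/s, ζ = 0.4

Compare the denominator to the standard form s^2 + 2ζωₙs + ωₙ².
ωₙ² = 400, so ωₙ = 20 rad/s.
2ζωₙ = 16, so ζ = 16/(2·20) = 0.4.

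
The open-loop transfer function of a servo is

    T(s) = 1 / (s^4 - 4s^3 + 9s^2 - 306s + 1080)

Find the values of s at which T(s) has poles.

s = -3 + 6j, -3 - 6j, 6, 4

The poles are the roots of the denominator s^4 - 4s^3 + 9s^2 - 306s + 1080 = 0.
Trying s = 6: the polynomial evaluates to 0, so (s - 6) is a factor.
Dividing out leaves s^3 + 2s^2 + 21s - 180 = 0.
This factors further as (s^2 + 6s + 45)(s - 4) = 0.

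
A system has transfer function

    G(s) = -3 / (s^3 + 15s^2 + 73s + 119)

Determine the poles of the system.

s = -4 ± j, -7

The poles are the roots of the denominator s^3 + 15s^2 + 73s + 119 = 0.
Trying s = -7: the polynomial evaluates to 0, so (s + 7) is a factor.
Dividing out leaves s^2 + 8s + 17 = 0.
The quadratic formula then gives s = -4 ± 1j.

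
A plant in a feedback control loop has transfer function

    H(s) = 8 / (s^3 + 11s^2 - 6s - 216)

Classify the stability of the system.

The denominator s^3 + 11s^2 - 6s - 216 factors as (s + 6)(s + 9)(s - 4), giving poles at s = -6, -9, 4.
Since the pole(s) at s = 4 lie in the right half-plane, the system is unstable.

unstable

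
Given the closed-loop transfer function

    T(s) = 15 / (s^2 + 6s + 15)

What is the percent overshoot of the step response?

%OS ≈ 2.13%

Comparing s^2 + 6s + 15 to s^2 + 2ζωₙs + ωₙ²: ωₙ = √15 ≈ 3.873 rad/s and ζ = 6/(2·√15) ≈ 0.7746.
%OS = 100·exp(−πζ/√(1−ζ²)) = 100·exp(−π·0.7746/√(1−0.7746²)) ≈ 2.13%.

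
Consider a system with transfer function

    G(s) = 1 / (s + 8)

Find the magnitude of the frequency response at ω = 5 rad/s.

|G(j5)| ≈ 0.1060

Substitute s = j5: numerator = 1, denominator = 8 + j5.
|G(j5)| = |1| / |8 + j5| = 1 / 9.4340 ≈ 0.1060.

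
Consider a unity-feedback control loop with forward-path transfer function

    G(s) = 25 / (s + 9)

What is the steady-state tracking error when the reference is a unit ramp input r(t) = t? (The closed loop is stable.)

G(s) has no poles at the origin.
This is a Type 0 system; Kv = lim_{s→0} s·G(s) = 0, so the steady-state error for a ramp input is infinite.

e_ss = ∞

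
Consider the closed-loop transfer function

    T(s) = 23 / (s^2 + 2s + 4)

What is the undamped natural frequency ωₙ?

ωₙ = 2 rad/s

Compare the denominator to the standard form s^2 + 2ζωₙs + ωₙ².
ωₙ² = 4, so ωₙ = 2 rad/s.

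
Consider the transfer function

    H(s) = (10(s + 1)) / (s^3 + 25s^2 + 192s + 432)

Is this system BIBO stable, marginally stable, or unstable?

stable

The denominator s^3 + 25s^2 + 192s + 432 factors as (s + 4)(s + 9)(s + 12), giving poles at s = -4, -9, -12.
Since all poles lie strictly in the left half-plane, the system is stable.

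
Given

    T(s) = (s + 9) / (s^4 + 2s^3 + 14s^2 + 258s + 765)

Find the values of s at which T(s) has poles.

s = -4 ± j, 3 ± 6j

The poles are the roots of the denominator s^4 + 2s^3 + 14s^2 + 258s + 765 = 0.
No real roots exist; factor into two real quadratics: (s^2 + 8s + 17)(s^2 - 6s + 45) = 0.
Each quadratic gives a conjugate pair via the quadratic formula.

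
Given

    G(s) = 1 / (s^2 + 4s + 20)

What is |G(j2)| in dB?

Substitute s = j2: numerator = 1, denominator = 16 + j8.
|G(j2)| = |1| / |16 + j8| = 1 / 17.889 ≈ 0.05590.
In decibels: 20·log₁₀(0.05590) ≈ -25.1 dB.

|G(j2)|_dB ≈ -25.1 dB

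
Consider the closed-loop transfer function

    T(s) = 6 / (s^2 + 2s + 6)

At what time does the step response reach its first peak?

t_p ≈ 1.405 s

Comparing s^2 + 2s + 6 to s^2 + 2ζωₙs + ωₙ²: ωₙ = √6 ≈ 2.449 rad/s and ζ = 2/(2·√6) ≈ 0.4082.
ζωₙ = 2/2 = 1, so ω_d = ωₙ√(1−ζ²) = √(ωₙ² − (ζωₙ)²) = √(6 − 1²) = √5 ≈ 2.236 rad/s.
t_p = π/ω_d = π/2.236 ≈ 1.405 s.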